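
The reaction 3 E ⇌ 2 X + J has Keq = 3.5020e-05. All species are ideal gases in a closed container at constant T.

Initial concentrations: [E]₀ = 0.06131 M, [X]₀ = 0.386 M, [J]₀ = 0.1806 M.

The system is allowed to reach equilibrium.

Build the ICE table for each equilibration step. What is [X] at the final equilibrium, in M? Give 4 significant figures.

Q₀ = 116.8 vs Keq = 3.5020e-05 ⇒ Q>K, reverse
Step 1:
                  E         X         J
  I         0.06131     0.386    0.1806
  C          0.5253   -0.3502   -0.1751
  E          0.5866   0.03582  0.005509
  solve Keq expr → x = -0.1751; check Q = 3.5020e-05

[X]_eq = 0.03582 M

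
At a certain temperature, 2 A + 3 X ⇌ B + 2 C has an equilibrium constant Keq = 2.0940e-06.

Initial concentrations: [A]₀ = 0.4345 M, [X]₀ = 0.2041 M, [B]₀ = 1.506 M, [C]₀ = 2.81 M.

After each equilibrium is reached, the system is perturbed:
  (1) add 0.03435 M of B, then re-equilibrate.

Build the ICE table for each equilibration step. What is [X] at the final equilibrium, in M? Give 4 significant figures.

Q₀ = 7408 vs Keq = 2.0940e-06 ⇒ Q>K, reverse
Step 1:
                  A         X         B         C
  Initial    0.4345    0.2041     1.506      2.81
  Change      2.707     4.061    -1.354    -2.707
  Equil       3.142     4.265    0.1523    0.1026
  solve Keq expr → x = -1.354; check Q = 2.0940e-06
Then add 0.03435 M of B.
Step 2:
                  A         X         B         C
  Initial     3.142     4.265    0.1867    0.1026
  Change   0.008229   0.01234 -0.004115 -0.008229
  Equil        3.15     4.278    0.1825   0.09439
  solve Keq expr → x = -0.004115; check Q = 2.0940e-06

[X]_eq = 4.278 M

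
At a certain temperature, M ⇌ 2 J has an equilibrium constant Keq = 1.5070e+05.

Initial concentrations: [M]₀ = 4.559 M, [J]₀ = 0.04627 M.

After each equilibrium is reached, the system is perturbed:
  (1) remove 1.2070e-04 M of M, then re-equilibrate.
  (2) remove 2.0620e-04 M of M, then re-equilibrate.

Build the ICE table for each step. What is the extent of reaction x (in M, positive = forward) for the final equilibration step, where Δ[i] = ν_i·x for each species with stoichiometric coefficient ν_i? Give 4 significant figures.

x = -2.0615e-04 M

Q₀ = 4.6960e-04 vs Keq = 1.5070e+05 ⇒ Q<K, forward
Step 1:
                   M          J
  Initial      4.559    0.04627
  Change      -4.558      9.117
  Equil   5.5716e-04      9.163
  solve Keq expr → x = 4.558; check Q = 1.5070e+05
Then remove 1.2070e-04 M of M.
Step 2:
                   M          J
  Initial 4.3646e-04      9.163
  Change  1.2067e-04 -2.4134e-04
  Equil   5.5713e-04      9.163
  solve Keq expr → x = -1.2067e-04; check Q = 1.5070e+05
Then remove 2.0620e-04 M of M.
Step 3:
                   M          J
  Initial 3.5093e-04      9.163
  Change  2.0615e-04 -4.1230e-04
  Equil   5.5708e-04      9.163
  solve Keq expr → x = -2.0615e-04; check Q = 1.5070e+05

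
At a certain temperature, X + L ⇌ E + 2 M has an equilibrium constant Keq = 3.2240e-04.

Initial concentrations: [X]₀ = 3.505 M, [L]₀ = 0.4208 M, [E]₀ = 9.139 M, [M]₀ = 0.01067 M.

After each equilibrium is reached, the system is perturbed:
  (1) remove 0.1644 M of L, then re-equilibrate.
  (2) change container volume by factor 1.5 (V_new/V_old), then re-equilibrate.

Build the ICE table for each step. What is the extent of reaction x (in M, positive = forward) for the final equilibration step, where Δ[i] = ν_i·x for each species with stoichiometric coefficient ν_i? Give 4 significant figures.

x = 4.2097e-04 M

Q₀ = 7.0545e-04 vs Keq = 3.2240e-04 ⇒ Q>K, reverse
Step 1:
                  X         L         E         M
  I           3.505    0.4208     9.139   0.01067
  C         0.00172   0.00172  -0.00172  -0.00344
  E           3.507    0.4225     9.137   0.00723
  solve Keq expr → x = -0.00172; check Q = 3.2240e-04
Then remove 0.1644 M of L.
Step 2:
                  X         L         E         M
  I           3.507    0.2581     9.137   0.00723
  C       7.8481e-04 7.8481e-04 -7.8481e-04  -0.00157
  E           3.508    0.2589     9.136  0.005661
  solve Keq expr → x = -7.8481e-04; check Q = 3.2240e-04
Then change container volume by factor 1.5 (V_new/V_old).
Step 3:
                  X         L         E         M
  I           2.338    0.1726     6.091  0.003774
  C       -4.2097e-04 -4.2097e-04 4.2097e-04 8.4194e-04
  E           2.338    0.1722     6.091  0.004616
  solve Keq expr → x = 4.2097e-04; check Q = 3.2240e-04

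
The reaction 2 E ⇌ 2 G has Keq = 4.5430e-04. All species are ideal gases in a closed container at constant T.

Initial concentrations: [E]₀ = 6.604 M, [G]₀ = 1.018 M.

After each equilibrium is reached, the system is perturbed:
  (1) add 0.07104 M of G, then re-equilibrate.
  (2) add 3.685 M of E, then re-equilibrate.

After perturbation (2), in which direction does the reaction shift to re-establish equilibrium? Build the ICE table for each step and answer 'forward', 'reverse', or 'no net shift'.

Direction: forward

Q₀ = 0.02376 vs Keq = 4.5430e-04 ⇒ Q>K, reverse
Step 1:
                  E         G
  Initial     6.604     1.018
  Change     0.8589   -0.8589
  Equil       7.463    0.1591
  solve Keq expr → x = -0.4295; check Q = 4.5430e-04
Then add 0.07104 M of G.
Step 2:
                  E         G
  Initial     7.463    0.2301
  Change    0.06956  -0.06956
  Equil       7.532    0.1605
  solve Keq expr → x = -0.03478; check Q = 4.5430e-04
Then add 3.685 M of E.
Step 3:
                  E         G
  Initial     11.22    0.1605
  Change    -0.0769    0.0769
  Equil       11.14    0.2375
  solve Keq expr → x = 0.03845; check Q = 4.5430e-04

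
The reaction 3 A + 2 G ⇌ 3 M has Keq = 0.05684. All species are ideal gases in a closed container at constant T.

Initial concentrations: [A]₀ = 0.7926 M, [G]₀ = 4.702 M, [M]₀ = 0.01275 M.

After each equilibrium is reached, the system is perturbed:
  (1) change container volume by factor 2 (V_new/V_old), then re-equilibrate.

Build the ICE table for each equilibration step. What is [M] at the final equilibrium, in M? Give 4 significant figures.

Q₀ = 1.8828e-07 vs Keq = 0.05684 ⇒ Q<K, forward
Step 1:
                   A          G          M
  I           0.7926      4.702    0.01275
  C          -0.3975     -0.265     0.3975
  E           0.3951      4.437     0.4102
  solve Keq expr → x = 0.1325; check Q = 0.05684
Then change container volume by factor 2 (V_new/V_old).
Step 2:
                   A          G          M
  I           0.1976      2.219     0.2051
  C          0.04502    0.03002   -0.04502
  E           0.2426      2.249     0.1601
  solve Keq expr → x = -0.01501; check Q = 0.05684

[M]_eq = 0.1601 M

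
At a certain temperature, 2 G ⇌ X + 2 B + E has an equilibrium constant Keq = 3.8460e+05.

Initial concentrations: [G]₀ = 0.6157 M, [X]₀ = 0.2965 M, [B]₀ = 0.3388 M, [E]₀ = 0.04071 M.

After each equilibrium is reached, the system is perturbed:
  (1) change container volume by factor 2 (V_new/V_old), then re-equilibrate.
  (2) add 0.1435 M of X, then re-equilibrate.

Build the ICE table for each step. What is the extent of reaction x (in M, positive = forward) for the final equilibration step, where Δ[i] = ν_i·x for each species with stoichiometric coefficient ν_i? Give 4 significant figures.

x = -1.8910e-05 M

Q₀ = 0.003655 vs Keq = 3.8460e+05 ⇒ Q<K, forward
Step 1:
                    G           X           B           E
  Initial      0.6157      0.2965      0.3388     0.04071
  Change       -0.615      0.3075       0.615      0.3075
  Equil    7.0532e-04       0.604      0.9538      0.3482
  solve Keq expr → x = 0.3075; check Q = 3.8460e+05
Then change container volume by factor 2 (V_new/V_old).
Step 2:
                    G           X           B           E
  Initial  3.5266e-04       0.302      0.4769      0.1741
  Change  -1.7619e-04  8.8097e-05  1.7619e-04  8.8097e-05
  Equil    1.7647e-04      0.3021      0.4771      0.1742
  solve Keq expr → x = 8.8097e-05; check Q = 3.8460e+05
Then add 0.1435 M of X.
Step 3:
                    G           X           B           E
  Initial  1.7647e-04      0.4456      0.4771      0.1742
  Change   3.7820e-05 -1.8910e-05 -3.7820e-05 -1.8910e-05
  Equil    2.1429e-04      0.4456       0.477      0.1742
  solve Keq expr → x = -1.8910e-05; check Q = 3.8460e+05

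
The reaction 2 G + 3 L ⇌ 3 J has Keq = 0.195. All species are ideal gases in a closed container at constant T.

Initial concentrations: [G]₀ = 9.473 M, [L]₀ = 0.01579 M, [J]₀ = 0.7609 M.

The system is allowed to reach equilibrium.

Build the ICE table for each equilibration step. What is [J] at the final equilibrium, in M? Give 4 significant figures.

Q₀ = 1247 vs Keq = 0.195 ⇒ Q>K, reverse
Step 1:
                    G           L           J
  Initial       9.473     0.01579      0.7609
  Change       0.1325      0.1987     -0.1987
  Equil         9.605      0.2145      0.5622
  solve Keq expr → x = -0.06625; check Q = 0.195

[J]_eq = 0.5622 M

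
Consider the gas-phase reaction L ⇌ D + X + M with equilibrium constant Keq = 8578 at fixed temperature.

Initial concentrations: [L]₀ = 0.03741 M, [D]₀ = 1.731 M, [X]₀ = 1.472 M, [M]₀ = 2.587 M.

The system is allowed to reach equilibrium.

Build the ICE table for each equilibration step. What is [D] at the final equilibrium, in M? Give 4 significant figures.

Q₀ = 176.2 vs Keq = 8578 ⇒ Q<K, forward
Step 1:
                    L           D           X           M
  Initial     0.03741       1.731       1.472       2.587
  Change     -0.03659     0.03659     0.03659     0.03659
  Equil    8.1558e-04       1.768       1.509       2.624
  solve Keq expr → x = 0.03659; check Q = 8578

[D]_eq = 1.768 M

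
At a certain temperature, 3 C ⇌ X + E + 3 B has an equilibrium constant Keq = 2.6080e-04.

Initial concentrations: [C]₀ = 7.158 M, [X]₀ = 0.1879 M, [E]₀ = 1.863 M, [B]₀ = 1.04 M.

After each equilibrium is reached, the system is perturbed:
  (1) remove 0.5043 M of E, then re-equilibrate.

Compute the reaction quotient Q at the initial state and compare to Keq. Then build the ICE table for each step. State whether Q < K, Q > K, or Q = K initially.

Q₀ = 0.001074; Q > K (proceeds reverse)

Q₀ = 0.001074 vs Keq = 2.6080e-04 ⇒ Q>K, reverse
Step 1:
                   C          X          E          B
  Initial      7.158     0.1879      1.863       1.04
  Change      0.2306   -0.07685   -0.07685    -0.2306
  Equil        7.389      0.111      1.786     0.8094
  solve Keq expr → x = -0.07685; check Q = 2.6080e-04
Then remove 0.5043 M of E.
Step 2:
                   C          X          E          B
  Initial      7.389      0.111      1.282     0.8094
  Change    -0.04688    0.01563    0.01563    0.04688
  Equil        7.342     0.1267      1.297     0.8563
  solve Keq expr → x = 0.01563; check Q = 2.6080e-04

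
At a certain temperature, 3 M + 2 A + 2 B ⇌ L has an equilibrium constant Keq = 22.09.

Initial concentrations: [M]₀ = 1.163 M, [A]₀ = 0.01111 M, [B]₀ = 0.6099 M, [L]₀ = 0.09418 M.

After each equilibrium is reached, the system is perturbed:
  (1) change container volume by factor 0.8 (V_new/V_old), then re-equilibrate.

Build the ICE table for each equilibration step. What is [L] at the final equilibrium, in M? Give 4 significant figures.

Q₀ = 1304 vs Keq = 22.09 ⇒ Q>K, reverse
Step 1:
                  M         A         B         L
  Initial     1.163   0.01111    0.6099   0.09418
  Change    0.07548   0.05032   0.05032  -0.02516
  Equil       1.238   0.06143    0.6602   0.06902
  solve Keq expr → x = -0.02516; check Q = 22.09
Then change container volume by factor 0.8 (V_new/V_old).
Step 2:
                  M         A         B         L
  Initial     1.548   0.07679    0.8253   0.08628
  Change   -0.04571  -0.03047  -0.03047   0.01524
  Equil       1.502   0.04632    0.7948    0.1015
  solve Keq expr → x = 0.01524; check Q = 22.09

[L]_eq = 0.1015 M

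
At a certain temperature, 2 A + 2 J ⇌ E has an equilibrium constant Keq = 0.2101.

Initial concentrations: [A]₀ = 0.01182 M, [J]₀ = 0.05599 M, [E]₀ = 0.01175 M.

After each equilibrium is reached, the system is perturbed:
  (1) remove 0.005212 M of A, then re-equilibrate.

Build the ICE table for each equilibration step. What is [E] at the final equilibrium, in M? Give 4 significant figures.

Q₀ = 2.6828e+04 vs Keq = 0.2101 ⇒ Q>K, reverse
Step 1:
                   A          J          E
  init       0.01182    0.05599    0.01175
  Δ           0.0235     0.0235   -0.01175
  eq         0.03532    0.07949 1.6557e-06
  solve Keq expr → x = -0.01175; check Q = 0.2101
Then remove 0.005212 M of A.
Step 2:
                   A          J          E
  init        0.0301    0.07949 1.6557e-06
  Δ       9.0505e-07 9.0505e-07 -4.5253e-07
  eq         0.03011    0.07949 1.2031e-06
  solve Keq expr → x = -4.5253e-07; check Q = 0.2101

[E]_eq = 1.2031e-06 M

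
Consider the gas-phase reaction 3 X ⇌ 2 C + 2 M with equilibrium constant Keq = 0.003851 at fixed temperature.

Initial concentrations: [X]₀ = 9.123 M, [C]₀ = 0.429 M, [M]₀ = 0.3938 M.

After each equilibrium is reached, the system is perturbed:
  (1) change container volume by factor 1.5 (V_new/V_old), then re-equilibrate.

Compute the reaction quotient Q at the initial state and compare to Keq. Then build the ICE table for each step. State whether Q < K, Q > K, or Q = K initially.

Q₀ = 3.7588e-05 vs Keq = 0.003851 ⇒ Q<K, forward
Step 1:
                    X           C           M
  Initial       9.123       0.429      0.3938
  Change       -1.155      0.7701      0.7701
  Equil         7.968       1.199       1.164
  solve Keq expr → x = 0.3851; check Q = 0.003851
Then change container volume by factor 1.5 (V_new/V_old).
Step 2:
                    X           C           M
  Initial       5.312      0.7994       0.776
  Change      -0.1063      0.0709      0.0709
  Equil         5.206      0.8703      0.8468
  solve Keq expr → x = 0.03545; check Q = 0.003851

Q₀ = 3.7588e-05; Q < K (proceeds forward)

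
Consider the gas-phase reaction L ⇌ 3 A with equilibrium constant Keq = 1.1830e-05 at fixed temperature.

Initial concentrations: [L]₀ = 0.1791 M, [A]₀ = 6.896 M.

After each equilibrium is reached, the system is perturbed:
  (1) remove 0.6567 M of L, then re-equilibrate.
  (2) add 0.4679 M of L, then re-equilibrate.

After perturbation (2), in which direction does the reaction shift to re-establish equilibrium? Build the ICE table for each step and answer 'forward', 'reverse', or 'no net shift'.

Direction: forward

Q₀ = 1831 vs Keq = 1.1830e-05 ⇒ Q>K, reverse
Step 1:
                  L         A
  Initial    0.1791     6.896
  Change      2.288    -6.865
  Equil       2.468   0.03079
  solve Keq expr → x = -2.288; check Q = 1.1830e-05
Then remove 0.6567 M of L.
Step 2:
                  L         A
  Initial     1.811   0.03079
  Change   0.001004 -0.003012
  Equil       1.812   0.02778
  solve Keq expr → x = -0.001004; check Q = 1.1830e-05
Then add 0.4679 M of L.
Step 3:
                  L         A
  Initial      2.28   0.02778
  Change  -7.3580e-04  0.002207
  Equil       2.279   0.02999
  solve Keq expr → x = 7.3580e-04; check Q = 1.1830e-05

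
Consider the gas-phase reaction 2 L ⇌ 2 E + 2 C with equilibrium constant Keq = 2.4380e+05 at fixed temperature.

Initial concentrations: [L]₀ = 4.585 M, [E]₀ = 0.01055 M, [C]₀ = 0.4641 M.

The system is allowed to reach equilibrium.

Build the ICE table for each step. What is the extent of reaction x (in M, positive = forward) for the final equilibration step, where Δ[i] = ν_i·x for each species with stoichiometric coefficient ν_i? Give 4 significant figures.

x = 2.269 M

Q₀ = 1.1404e-06 vs Keq = 2.4380e+05 ⇒ Q<K, forward
Step 1:
                    L           E           C
  I             4.585     0.01055      0.4641
  C            -4.539       4.539       4.539
  E            0.0461       4.549       5.003
  solve Keq expr → x = 2.269; check Q = 2.4380e+05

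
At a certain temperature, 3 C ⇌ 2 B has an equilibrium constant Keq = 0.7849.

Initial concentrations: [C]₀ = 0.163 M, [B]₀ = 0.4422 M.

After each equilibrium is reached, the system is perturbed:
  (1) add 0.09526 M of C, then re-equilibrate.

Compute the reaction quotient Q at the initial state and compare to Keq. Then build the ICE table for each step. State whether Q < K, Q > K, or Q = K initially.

Q₀ = 45.15; Q > K (proceeds reverse)

Q₀ = 45.15 vs Keq = 0.7849 ⇒ Q>K, reverse
Step 1:
                    C           B
  init          0.163      0.4422
  Δ            0.2763     -0.1842
  eq           0.4393       0.258
  solve Keq expr → x = -0.09211; check Q = 0.7849
Then add 0.09526 M of C.
Step 2:
                    C           B
  init         0.5346       0.258
  Δ          -0.05475      0.0365
  eq           0.4798      0.2945
  solve Keq expr → x = 0.01825; check Q = 0.7849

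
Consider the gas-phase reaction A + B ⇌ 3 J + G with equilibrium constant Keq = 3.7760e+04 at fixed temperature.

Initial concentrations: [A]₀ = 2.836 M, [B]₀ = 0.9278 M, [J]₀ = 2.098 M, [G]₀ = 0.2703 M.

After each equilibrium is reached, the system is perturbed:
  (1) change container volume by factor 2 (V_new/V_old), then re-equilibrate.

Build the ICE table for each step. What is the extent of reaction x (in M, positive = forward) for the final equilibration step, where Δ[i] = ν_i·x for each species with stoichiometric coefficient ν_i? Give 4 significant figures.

x = 7.1971e-04 M

Q₀ = 0.9486 vs Keq = 3.7760e+04 ⇒ Q<K, forward
Step 1:
                    A           B           J           G
  I             2.836      0.9278       2.098      0.2703
  C           -0.9259     -0.9259       2.778      0.9259
  E              1.91    0.001922       4.876       1.196
  solve Keq expr → x = 0.9259; check Q = 3.7760e+04
Then change container volume by factor 2 (V_new/V_old).
Step 2:
                    A           B           J           G
  I            0.9551  9.6109e-04       2.438      0.5981
  C       -7.1971e-04 -7.1971e-04    0.002159  7.1971e-04
  E            0.9543  2.4138e-04        2.44      0.5988
  solve Keq expr → x = 7.1971e-04; check Q = 3.7760e+04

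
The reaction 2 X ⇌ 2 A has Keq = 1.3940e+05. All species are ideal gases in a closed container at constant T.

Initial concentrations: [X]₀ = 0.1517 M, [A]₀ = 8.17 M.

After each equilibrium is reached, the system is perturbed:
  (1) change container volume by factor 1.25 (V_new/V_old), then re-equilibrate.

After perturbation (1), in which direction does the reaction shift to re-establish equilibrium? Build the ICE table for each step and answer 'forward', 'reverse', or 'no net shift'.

Q₀ = 2901 vs Keq = 1.3940e+05 ⇒ Q<K, forward
Step 1:
                    X           A
  Initial      0.1517        8.17
  Change      -0.1295      0.1295
  Equil       0.02223       8.299
  solve Keq expr → x = 0.06474; check Q = 1.3940e+05
Then change container volume by factor 1.25 (V_new/V_old).
Step 2:
                    X           A
  Initial     0.01778        6.64
  Change            0           0
  Equil       0.01778        6.64
  solve Keq expr → x = 0; check Q = 1.3940e+05

Direction: no net shift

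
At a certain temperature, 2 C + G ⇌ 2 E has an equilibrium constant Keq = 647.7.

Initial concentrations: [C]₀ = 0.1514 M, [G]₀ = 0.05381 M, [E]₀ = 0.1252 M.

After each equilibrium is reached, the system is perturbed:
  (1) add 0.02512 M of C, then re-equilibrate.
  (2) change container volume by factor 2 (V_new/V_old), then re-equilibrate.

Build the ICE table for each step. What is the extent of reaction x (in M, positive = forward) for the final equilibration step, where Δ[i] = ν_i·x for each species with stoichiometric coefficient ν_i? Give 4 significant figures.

x = -0.002309 M

Q₀ = 12.71 vs Keq = 647.7 ⇒ Q<K, forward
Step 1:
                    C           G           E
  Initial      0.1514     0.05381      0.1252
  Change     -0.08106    -0.04053     0.08106
  Equil       0.07034     0.01328      0.2063
  solve Keq expr → x = 0.04053; check Q = 647.7
Then add 0.02512 M of C.
Step 2:
                    C           G           E
  Initial     0.09546     0.01328      0.2063
  Change    -0.008013   -0.004007    0.008013
  Equil       0.08744    0.009271      0.2143
  solve Keq expr → x = 0.004007; check Q = 647.7
Then change container volume by factor 2 (V_new/V_old).
Step 3:
                    C           G           E
  Initial     0.04372    0.004636      0.1071
  Change     0.004618    0.002309   -0.004618
  Equil       0.04834    0.006945      0.1025
  solve Keq expr → x = -0.002309; check Q = 647.7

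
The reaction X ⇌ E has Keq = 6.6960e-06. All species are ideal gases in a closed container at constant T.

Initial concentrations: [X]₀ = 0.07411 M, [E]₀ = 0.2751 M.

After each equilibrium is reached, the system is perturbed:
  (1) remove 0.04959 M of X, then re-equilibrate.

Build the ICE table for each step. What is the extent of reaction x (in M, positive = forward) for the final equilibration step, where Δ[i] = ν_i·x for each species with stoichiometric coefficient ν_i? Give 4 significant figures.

Q₀ = 3.712 vs Keq = 6.6960e-06 ⇒ Q>K, reverse
Step 1:
                  X         E
  Initial   0.07411    0.2751
  Change     0.2751   -0.2751
  Equil      0.3492 2.3383e-06
  solve Keq expr → x = -0.2751; check Q = 6.6960e-06
Then remove 0.04959 M of X.
Step 2:
                  X         E
  Initial    0.2996 2.3383e-06
  Change  3.3205e-07 -3.3205e-07
  Equil      0.2996 2.0062e-06
  solve Keq expr → x = -3.3205e-07; check Q = 6.6960e-06

x = -3.3205e-07 M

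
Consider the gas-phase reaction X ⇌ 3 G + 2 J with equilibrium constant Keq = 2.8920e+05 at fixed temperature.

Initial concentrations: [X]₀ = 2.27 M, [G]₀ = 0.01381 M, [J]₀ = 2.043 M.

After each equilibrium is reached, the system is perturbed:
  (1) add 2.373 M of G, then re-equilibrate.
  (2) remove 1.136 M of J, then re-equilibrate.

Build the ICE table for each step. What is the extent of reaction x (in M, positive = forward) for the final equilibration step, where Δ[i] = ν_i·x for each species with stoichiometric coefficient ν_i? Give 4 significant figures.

Q₀ = 4.8427e-06 vs Keq = 2.8920e+05 ⇒ Q<K, forward
Step 1:
                   X          G          J
  Initial       2.27    0.01381      2.043
  Change      -2.226      6.679      4.453
  Equil      0.04373      6.693      6.496
  solve Keq expr → x = 2.226; check Q = 2.8920e+05
Then add 2.373 M of G.
Step 2:
                   X          G          J
  Initial    0.04373      9.066      6.496
  Change     0.05559    -0.1668    -0.1112
  Equil      0.09932      8.899      6.384
  solve Keq expr → x = -0.05559; check Q = 2.8920e+05
Then remove 1.136 M of J.
Step 3:
                   X          G          J
  Initial    0.09932      8.899      5.248
  Change    -0.02871    0.08614    0.05742
  Equil      0.07061      8.985      5.306
  solve Keq expr → x = 0.02871; check Q = 2.8920e+05

x = 0.02871 M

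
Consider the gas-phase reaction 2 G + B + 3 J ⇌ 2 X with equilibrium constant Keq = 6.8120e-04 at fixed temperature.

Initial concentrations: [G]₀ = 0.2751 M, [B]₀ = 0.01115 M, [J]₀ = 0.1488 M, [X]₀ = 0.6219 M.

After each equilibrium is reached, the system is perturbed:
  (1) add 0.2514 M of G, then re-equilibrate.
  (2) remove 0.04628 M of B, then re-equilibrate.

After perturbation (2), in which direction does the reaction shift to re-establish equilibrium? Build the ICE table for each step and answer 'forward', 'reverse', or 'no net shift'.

Direction: reverse

Q₀ = 1.3912e+05 vs Keq = 6.8120e-04 ⇒ Q>K, reverse
Step 1:
                    G           B           J           X
  I            0.2751     0.01115      0.1488      0.6219
  C            0.6078      0.3039      0.9117     -0.6078
  E            0.8829       0.315        1.06     0.01412
  solve Keq expr → x = -0.3039; check Q = 6.8120e-04
Then add 0.2514 M of G.
Step 2:
                    G           B           J           X
  I             1.134       0.315        1.06     0.01412
  C         -0.003764   -0.001882   -0.005646    0.003764
  E             1.131      0.3132       1.055     0.01789
  solve Keq expr → x = 0.001882; check Q = 6.8120e-04
Then remove 0.04628 M of B.
Step 3:
                    G           B           J           X
  I             1.131      0.2669       1.055     0.01789
  C           0.00129  6.4511e-04    0.001935    -0.00129
  E             1.132      0.2675       1.057      0.0166
  solve Keq expr → x = -6.4511e-04; check Q = 6.8120e-04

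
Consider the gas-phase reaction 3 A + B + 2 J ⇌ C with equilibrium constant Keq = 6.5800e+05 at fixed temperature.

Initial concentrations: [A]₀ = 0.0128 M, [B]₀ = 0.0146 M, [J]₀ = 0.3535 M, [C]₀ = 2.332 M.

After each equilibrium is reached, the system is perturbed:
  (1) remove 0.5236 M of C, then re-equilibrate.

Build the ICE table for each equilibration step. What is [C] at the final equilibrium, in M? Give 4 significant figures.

[C]_eq = 1.787 M

Q₀ = 6.0949e+08 vs Keq = 6.5800e+05 ⇒ Q>K, reverse
Step 1:
                    A           B           J           C
  init         0.0128      0.0146      0.3535       2.332
  Δ           0.07036     0.02345     0.04691    -0.02345
  eq          0.08316     0.03805      0.4004       2.309
  solve Keq expr → x = -0.02345; check Q = 6.5800e+05
Then remove 0.5236 M of C.
Step 2:
                    A           B           J           C
  init        0.08316     0.03805      0.4004       1.785
  Δ         -0.005171   -0.001724   -0.003448    0.001724
  eq          0.07799     0.03633       0.397       1.787
  solve Keq expr → x = 0.001724; check Q = 6.5800e+05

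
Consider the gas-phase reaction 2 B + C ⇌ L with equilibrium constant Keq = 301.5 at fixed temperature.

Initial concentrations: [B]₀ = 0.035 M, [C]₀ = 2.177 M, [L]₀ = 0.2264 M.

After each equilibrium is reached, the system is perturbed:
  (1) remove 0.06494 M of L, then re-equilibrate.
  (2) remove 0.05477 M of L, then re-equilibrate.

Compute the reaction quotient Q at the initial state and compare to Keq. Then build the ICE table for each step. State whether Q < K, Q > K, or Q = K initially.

Q₀ = 84.89 vs Keq = 301.5 ⇒ Q<K, forward
Step 1:
                  B         C         L
  I           0.035     2.177    0.2264
  C        -0.01607 -0.008033  0.008033
  E         0.01893     2.169    0.2344
  solve Keq expr → x = 0.008033; check Q = 301.5
Then remove 0.06494 M of L.
Step 2:
                  B         C         L
  I         0.01893     2.169    0.1695
  C       -0.002764 -0.001382  0.001382
  E         0.01617     2.168    0.1709
  solve Keq expr → x = 0.001382; check Q = 301.5
Then remove 0.05477 M of L.
Step 3:
                  B         C         L
  I         0.01617     2.168    0.1161
  C       -0.002758 -0.001379  0.001379
  E         0.01341     2.166    0.1175
  solve Keq expr → x = 0.001379; check Q = 301.5

Q₀ = 84.89; Q < K (proceeds forward)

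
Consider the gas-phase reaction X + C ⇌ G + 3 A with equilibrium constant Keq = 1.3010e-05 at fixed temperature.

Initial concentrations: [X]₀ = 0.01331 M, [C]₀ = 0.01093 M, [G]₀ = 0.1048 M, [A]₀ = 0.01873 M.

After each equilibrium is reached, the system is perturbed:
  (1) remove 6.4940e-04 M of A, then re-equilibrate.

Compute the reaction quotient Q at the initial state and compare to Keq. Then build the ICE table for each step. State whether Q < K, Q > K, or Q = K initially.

Q₀ = 0.004733; Q > K (proceeds reverse)

Q₀ = 0.004733 vs Keq = 1.3010e-05 ⇒ Q>K, reverse
Step 1:
                  X         C         G         A
  Initial   0.01331   0.01093    0.1048   0.01873
  Change   0.005117  0.005117 -0.005117  -0.01535
  Equil     0.01843   0.01605   0.09968  0.003379
  solve Keq expr → x = -0.005117; check Q = 1.3010e-05
Then remove 6.4940e-04 M of A.
Step 2:
                  X         C         G         A
  Initial   0.01843   0.01605   0.09968   0.00273
  Change  -2.0663e-04 -2.0663e-04 2.0663e-04 6.1989e-04
  Equil     0.01822   0.01584   0.09989   0.00335
  solve Keq expr → x = 2.0663e-04; check Q = 1.3010e-05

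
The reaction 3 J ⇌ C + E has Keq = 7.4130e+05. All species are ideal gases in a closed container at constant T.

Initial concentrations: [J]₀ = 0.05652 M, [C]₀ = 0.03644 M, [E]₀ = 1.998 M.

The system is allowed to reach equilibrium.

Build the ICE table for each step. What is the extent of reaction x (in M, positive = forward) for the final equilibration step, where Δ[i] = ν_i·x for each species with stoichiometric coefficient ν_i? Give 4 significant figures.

x = 0.01709 M

Q₀ = 403.2 vs Keq = 7.4130e+05 ⇒ Q<K, forward
Step 1:
                  J         C         E
  Initial   0.05652   0.03644     1.998
  Change   -0.05126   0.01709   0.01709
  Equil     0.00526   0.05353     2.015
  solve Keq expr → x = 0.01709; check Q = 7.4130e+05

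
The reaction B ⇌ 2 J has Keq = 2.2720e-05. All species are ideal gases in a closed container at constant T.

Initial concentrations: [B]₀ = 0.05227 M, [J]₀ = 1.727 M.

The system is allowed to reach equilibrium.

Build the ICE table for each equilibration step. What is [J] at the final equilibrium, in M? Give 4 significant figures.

[J]_eq = 0.004556 M

Q₀ = 57.06 vs Keq = 2.2720e-05 ⇒ Q>K, reverse
Step 1:
                  B         J
  Initial   0.05227     1.727
  Change     0.8612    -1.722
  Equil      0.9135  0.004556
  solve Keq expr → x = -0.8612; check Q = 2.2720e-05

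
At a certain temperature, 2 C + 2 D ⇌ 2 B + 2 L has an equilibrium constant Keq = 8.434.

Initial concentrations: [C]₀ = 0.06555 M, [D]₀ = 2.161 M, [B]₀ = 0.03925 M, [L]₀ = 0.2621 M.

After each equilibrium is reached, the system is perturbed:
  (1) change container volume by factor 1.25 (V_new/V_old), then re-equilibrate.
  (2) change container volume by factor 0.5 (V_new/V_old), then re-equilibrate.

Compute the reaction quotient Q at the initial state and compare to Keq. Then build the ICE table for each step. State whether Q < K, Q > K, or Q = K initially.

Q₀ = 0.005274 vs Keq = 8.434 ⇒ Q<K, forward
Step 1:
                  C         D         B         L
  init      0.06555     2.161   0.03925    0.2621
  Δ        -0.06029  -0.06029   0.06029   0.06029
  eq        0.00526     2.101   0.09954    0.3224
  solve Keq expr → x = 0.03014; check Q = 8.434
Then change container volume by factor 1.25 (V_new/V_old).
Step 2:
                  C         D         B         L
  init     0.004208     1.681   0.07963    0.2579
  Δ               0         0         0         0
  eq       0.004208     1.681   0.07963    0.2579
  solve Keq expr → x = 0; check Q = 8.434
Then change container volume by factor 0.5 (V_new/V_old).
Step 3:
                  C         D         B         L
  init     0.008416     3.361    0.1593    0.5158
  Δ               0         0         0         0
  eq       0.008416     3.361    0.1593    0.5158
  solve Keq expr → x = 0; check Q = 8.434

Q₀ = 0.005274; Q < K (proceeds forward)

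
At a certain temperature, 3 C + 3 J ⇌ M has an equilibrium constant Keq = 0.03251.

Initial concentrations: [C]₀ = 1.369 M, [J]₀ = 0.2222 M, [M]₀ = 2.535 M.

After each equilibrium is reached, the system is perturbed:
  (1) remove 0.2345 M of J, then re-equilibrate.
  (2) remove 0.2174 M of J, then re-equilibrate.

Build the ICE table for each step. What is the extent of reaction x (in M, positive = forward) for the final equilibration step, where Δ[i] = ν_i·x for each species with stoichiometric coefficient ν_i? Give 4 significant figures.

Q₀ = 90.06 vs Keq = 0.03251 ⇒ Q>K, reverse
Step 1:
                    C           J           M
  I             1.369      0.2222       2.535
  C             1.289       1.289     -0.4296
  E             2.658       1.511       2.105
  solve Keq expr → x = -0.4296; check Q = 0.03251
Then remove 0.2345 M of J.
Step 2:
                    C           J           M
  I             2.658       1.276       2.105
  C            0.1452      0.1452    -0.04839
  E             2.803       1.422       2.057
  solve Keq expr → x = -0.04839; check Q = 0.03251
Then remove 0.2174 M of J.
Step 3:
                    C           J           M
  I             2.803       1.204       2.057
  C            0.1396      0.1396    -0.04655
  E             2.943       1.344        2.01
  solve Keq expr → x = -0.04655; check Q = 0.03251

x = -0.04655 M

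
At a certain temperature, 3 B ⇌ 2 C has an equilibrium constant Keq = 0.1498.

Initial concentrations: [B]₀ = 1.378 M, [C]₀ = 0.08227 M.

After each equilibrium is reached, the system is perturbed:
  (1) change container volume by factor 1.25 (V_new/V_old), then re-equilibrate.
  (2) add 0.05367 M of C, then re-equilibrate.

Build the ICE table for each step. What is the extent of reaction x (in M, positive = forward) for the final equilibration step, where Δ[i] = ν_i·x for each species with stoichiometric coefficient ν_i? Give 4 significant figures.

x = -0.01503 M

Q₀ = 0.002587 vs Keq = 0.1498 ⇒ Q<K, forward
Step 1:
                   B          C
  init         1.378    0.08227
  Δ          -0.4205     0.2803
  eq          0.9575     0.3626
  solve Keq expr → x = 0.1402; check Q = 0.1498
Then change container volume by factor 1.25 (V_new/V_old).
Step 2:
                   B          C
  init         0.766     0.2901
  Δ          0.02598   -0.01732
  eq           0.792     0.2728
  solve Keq expr → x = -0.008658; check Q = 0.1498
Then add 0.05367 M of C.
Step 3:
                   B          C
  init         0.792     0.3264
  Δ          0.04508   -0.03005
  eq           0.837     0.2964
  solve Keq expr → x = -0.01503; check Q = 0.1498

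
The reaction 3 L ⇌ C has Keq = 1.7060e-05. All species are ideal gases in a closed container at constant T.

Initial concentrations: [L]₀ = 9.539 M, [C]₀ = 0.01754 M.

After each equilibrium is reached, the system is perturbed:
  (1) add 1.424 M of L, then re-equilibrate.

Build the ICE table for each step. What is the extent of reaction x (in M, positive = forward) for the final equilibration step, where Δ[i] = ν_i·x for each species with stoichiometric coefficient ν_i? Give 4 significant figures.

Q₀ = 2.0208e-05 vs Keq = 1.7060e-05 ⇒ Q>K, reverse
Step 1:
                    L           C
  Initial       9.539     0.01754
  Change     0.008084   -0.002695
  Equil         9.547     0.01485
  solve Keq expr → x = -0.002695; check Q = 1.7060e-05
Then add 1.424 M of L.
Step 2:
                    L           C
  Initial       10.97     0.01485
  Change     -0.02263    0.007544
  Equil         10.95     0.02239
  solve Keq expr → x = 0.007544; check Q = 1.7060e-05

x = 0.007544 M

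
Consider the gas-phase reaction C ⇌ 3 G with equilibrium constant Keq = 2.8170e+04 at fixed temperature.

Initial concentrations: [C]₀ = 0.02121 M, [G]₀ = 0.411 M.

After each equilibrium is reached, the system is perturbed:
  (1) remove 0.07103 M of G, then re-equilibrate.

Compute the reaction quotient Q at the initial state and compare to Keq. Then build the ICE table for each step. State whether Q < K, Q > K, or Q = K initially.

Q₀ = 3.273; Q < K (proceeds forward)

Q₀ = 3.273 vs Keq = 2.8170e+04 ⇒ Q<K, forward
Step 1:
                  C         G
  init      0.02121     0.411
  Δ        -0.02121   0.06362
  eq      3.7953e-06    0.4746
  solve Keq expr → x = 0.02121; check Q = 2.8170e+04
Then remove 0.07103 M of G.
Step 2:
                  C         G
  init    3.7953e-06    0.4036
  Δ       -1.4616e-06 4.3849e-06
  eq      2.3337e-06    0.4036
  solve Keq expr → x = 1.4616e-06; check Q = 2.8170e+04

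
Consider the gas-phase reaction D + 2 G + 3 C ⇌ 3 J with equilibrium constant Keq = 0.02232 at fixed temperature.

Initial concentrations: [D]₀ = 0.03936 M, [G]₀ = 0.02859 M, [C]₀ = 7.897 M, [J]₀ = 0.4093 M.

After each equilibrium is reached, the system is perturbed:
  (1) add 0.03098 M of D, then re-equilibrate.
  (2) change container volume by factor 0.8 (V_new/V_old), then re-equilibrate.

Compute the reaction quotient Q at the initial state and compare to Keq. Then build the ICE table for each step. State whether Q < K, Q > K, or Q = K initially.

Q₀ = 4.328; Q > K (proceeds reverse)

Q₀ = 4.328 vs Keq = 0.02232 ⇒ Q>K, reverse
Step 1:
                    D           G           C           J
  init        0.03936     0.02859       7.897      0.4093
  Δ           0.05018      0.1004      0.1506     -0.1506
  eq          0.08954       0.129       8.048      0.2587
  solve Keq expr → x = -0.05018; check Q = 0.02232
Then add 0.03098 M of D.
Step 2:
                    D           G           C           J
  init         0.1205       0.129       8.048      0.2587
  Δ         -0.003932   -0.007863    -0.01179     0.01179
  eq           0.1166      0.1211       8.036      0.2705
  solve Keq expr → x = 0.003932; check Q = 0.02232
Then change container volume by factor 0.8 (V_new/V_old).
Step 3:
                    D           G           C           J
  init         0.1457      0.1514       10.04      0.3382
  Δ          -0.01081    -0.02161    -0.03242     0.03242
  eq           0.1349      0.1298       10.01      0.3706
  solve Keq expr → x = 0.01081; check Q = 0.02232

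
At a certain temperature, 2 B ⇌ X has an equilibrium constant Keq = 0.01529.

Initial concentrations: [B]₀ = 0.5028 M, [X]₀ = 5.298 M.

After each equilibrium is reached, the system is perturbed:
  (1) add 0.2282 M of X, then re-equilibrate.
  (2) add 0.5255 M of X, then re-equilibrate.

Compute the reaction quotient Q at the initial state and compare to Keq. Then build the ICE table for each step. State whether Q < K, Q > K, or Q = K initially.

Q₀ = 20.96 vs Keq = 0.01529 ⇒ Q>K, reverse
Step 1:
                    B           X
  Initial      0.5028       5.298
  Change        8.252      -4.126
  Equil         8.755       1.172
  solve Keq expr → x = -4.126; check Q = 0.01529
Then add 0.2282 M of X.
Step 2:
                    B           X
  Initial       8.755         1.4
  Change       0.2955     -0.1478
  Equil          9.05       1.252
  solve Keq expr → x = -0.1478; check Q = 0.01529
Then add 0.5255 M of X.
Step 3:
                    B           X
  Initial        9.05       1.778
  Change       0.6678     -0.3339
  Equil         9.718       1.444
  solve Keq expr → x = -0.3339; check Q = 0.01529

Q₀ = 20.96; Q > K (proceeds reverse)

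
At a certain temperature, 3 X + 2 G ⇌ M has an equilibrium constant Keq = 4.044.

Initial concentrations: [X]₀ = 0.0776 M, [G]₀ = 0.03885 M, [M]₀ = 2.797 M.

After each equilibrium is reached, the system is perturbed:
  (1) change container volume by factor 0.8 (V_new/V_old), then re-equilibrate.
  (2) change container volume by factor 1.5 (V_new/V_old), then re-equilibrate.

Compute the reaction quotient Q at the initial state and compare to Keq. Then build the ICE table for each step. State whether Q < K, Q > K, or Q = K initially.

Q₀ = 3.9657e+06; Q > K (proceeds reverse)

Q₀ = 3.9657e+06 vs Keq = 4.044 ⇒ Q>K, reverse
Step 1:
                    X           G           M
  init         0.0776     0.03885       2.797
  Δ            0.9954      0.6636     -0.3318
  eq            1.073      0.7025       2.465
  solve Keq expr → x = -0.3318; check Q = 4.044
Then change container volume by factor 0.8 (V_new/V_old).
Step 2:
                    X           G           M
  init          1.341      0.8781       3.081
  Δ           -0.2126     -0.1417     0.07087
  eq            1.129      0.7363       3.152
  solve Keq expr → x = 0.07087; check Q = 4.044
Then change container volume by factor 1.5 (V_new/V_old).
Step 3:
                    X           G           M
  init         0.7524      0.4909       2.102
  Δ            0.2766      0.1844     -0.0922
  eq            1.029      0.6753       2.009
  solve Keq expr → x = -0.0922; check Q = 4.044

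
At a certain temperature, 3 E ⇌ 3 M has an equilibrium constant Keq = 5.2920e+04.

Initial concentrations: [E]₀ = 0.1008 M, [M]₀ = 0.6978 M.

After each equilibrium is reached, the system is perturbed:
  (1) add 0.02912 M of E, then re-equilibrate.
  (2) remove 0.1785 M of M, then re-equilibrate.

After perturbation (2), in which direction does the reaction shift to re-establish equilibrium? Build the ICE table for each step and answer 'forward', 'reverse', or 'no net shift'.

Q₀ = 331.8 vs Keq = 5.2920e+04 ⇒ Q<K, forward
Step 1:
                   E          M
  Initial     0.1008     0.6978
  Change    -0.08008    0.08008
  Equil      0.02072     0.7779
  solve Keq expr → x = 0.02669; check Q = 5.2920e+04
Then add 0.02912 M of E.
Step 2:
                   E          M
  Initial    0.04984     0.7779
  Change    -0.02836    0.02836
  Equil      0.02147     0.8062
  solve Keq expr → x = 0.009455; check Q = 5.2920e+04
Then remove 0.1785 M of M.
Step 3:
                   E          M
  Initial    0.02147     0.6277
  Change   -0.004631   0.004631
  Equil      0.01684     0.6324
  solve Keq expr → x = 0.001544; check Q = 5.2920e+04

Direction: forward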